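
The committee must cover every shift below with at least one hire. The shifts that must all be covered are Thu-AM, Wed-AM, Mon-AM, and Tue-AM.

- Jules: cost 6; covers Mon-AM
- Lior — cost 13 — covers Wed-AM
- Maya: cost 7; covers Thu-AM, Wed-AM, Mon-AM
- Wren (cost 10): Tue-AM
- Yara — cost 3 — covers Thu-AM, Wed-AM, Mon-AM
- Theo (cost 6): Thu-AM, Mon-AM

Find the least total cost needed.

13

Choose Wren and Yara: together they cover Thu-AM, Wed-AM, Mon-AM, Tue-AM — every shift.
Total cost: 10 + 3 = 13.
No cover costs less than 13.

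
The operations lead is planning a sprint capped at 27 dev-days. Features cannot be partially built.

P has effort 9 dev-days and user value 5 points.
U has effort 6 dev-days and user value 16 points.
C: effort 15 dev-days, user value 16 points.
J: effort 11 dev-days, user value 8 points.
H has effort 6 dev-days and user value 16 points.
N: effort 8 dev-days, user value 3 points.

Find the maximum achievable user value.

48

P + U + H: effort 9 + 6 + 6 = 21 ≤ 27, user value 5 + 16 + 16 = 37.
U + C + H: effort 6 + 15 + 6 = 27 ≤ 27, user value 16 + 16 + 16 = 48.
U + J + H: effort 6 + 11 + 6 = 23 ≤ 27, user value 16 + 8 + 16 = 40.
Best is U, C, and H with total user value 48.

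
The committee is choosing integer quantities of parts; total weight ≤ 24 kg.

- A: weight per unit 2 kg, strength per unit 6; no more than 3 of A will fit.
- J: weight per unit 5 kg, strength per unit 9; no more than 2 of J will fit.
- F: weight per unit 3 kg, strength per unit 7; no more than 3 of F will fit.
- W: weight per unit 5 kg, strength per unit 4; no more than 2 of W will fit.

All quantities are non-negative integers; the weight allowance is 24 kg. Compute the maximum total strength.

A has the best ratio (6/2); taking only A gives at most 3×6 = 18 (stopped by the supply cap of 3).
Mixing does better — 2×A, 2×J, and 3×F: weight 23 ≤ 24, strength 2·6 + 2·9 + 3·7 = 51.

51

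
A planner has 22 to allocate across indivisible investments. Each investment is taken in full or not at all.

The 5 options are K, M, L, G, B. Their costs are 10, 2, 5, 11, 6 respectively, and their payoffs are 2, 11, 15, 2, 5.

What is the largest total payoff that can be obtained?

This is an integer program with binary decision variables.
Take M, L, and B: cost 2 + 5 + 6 = 13 ≤ 22, payoff 11 + 15 + 5 = 31.
No other feasible combination does better.

31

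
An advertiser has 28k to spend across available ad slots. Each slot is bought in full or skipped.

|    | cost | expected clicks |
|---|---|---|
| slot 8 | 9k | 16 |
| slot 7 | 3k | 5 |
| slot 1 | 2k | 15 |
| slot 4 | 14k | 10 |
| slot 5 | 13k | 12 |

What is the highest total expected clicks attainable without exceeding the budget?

48

slot 8 + slot 1 + slot 5: cost 9 + 2 + 13 = 24 ≤ 28, expected clicks 16 + 15 + 12 = 43.
slot 8 + slot 7 + slot 1 + slot 4: cost 9 + 3 + 2 + 14 = 28 ≤ 28, expected clicks 16 + 5 + 15 + 10 = 46.
slot 8 + slot 7 + slot 1 + slot 5: cost 9 + 3 + 2 + 13 = 27 ≤ 28, expected clicks 16 + 5 + 15 + 12 = 48.
Best is slot 8, slot 7, slot 1, and slot 5 with total expected clicks 48.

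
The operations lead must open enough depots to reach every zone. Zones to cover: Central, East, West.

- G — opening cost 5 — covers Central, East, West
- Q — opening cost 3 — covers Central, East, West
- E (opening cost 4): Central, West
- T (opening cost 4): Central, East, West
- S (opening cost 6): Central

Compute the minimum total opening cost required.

3

Q alone covers Central, East, West — every zone.
Total opening cost: 3.
No cover costs less than 3.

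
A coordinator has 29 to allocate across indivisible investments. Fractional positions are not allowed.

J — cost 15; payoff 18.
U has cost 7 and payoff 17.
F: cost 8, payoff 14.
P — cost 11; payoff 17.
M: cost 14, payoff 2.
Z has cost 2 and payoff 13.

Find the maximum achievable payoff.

61

Take U, F, P, and Z: cost 7 + 8 + 11 + 2 = 28 ≤ 29, payoff 17 + 14 + 17 + 13 = 61.
No other feasible combination does better.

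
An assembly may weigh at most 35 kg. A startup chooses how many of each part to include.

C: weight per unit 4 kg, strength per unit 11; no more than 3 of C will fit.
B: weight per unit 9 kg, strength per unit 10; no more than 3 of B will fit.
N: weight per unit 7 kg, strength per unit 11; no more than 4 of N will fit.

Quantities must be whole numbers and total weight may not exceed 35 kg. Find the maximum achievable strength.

C has the best ratio (11/4); taking only C gives at most 3×11 = 33 (stopped by the supply cap of 3).
Mixing does better — 3×C and 3×N: weight 33 ≤ 35, strength 3·11 + 3·11 = 66.

66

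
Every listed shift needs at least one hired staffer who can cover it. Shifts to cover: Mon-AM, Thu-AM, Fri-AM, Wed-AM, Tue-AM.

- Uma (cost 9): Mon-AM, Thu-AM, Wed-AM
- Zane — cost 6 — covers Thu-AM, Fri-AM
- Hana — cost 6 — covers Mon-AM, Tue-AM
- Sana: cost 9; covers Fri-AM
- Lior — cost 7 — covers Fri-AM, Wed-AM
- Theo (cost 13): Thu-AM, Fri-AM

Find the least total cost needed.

19

The greedy cost-per-new-shift heuristic would pick Uma, Zane, and Hana for 21, but a cheaper cover exists.
Choose Zane, Hana, and Lior: together they cover Mon-AM, Thu-AM, Fri-AM, Wed-AM, Tue-AM — every shift.
Total cost: 6 + 6 + 7 = 19.
No cover costs less than 19.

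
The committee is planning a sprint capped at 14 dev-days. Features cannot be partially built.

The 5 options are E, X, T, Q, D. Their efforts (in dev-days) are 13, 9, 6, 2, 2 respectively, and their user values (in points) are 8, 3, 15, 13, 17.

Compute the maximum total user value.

Take T, Q, and D: effort 6 + 2 + 2 = 10 ≤ 14, user value 15 + 13 + 17 = 45.
No other feasible combination does better.

45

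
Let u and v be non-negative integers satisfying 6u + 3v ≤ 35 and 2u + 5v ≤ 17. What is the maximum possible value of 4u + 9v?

(u,v)=(1,3): 6·1+3·3=15≤35, 2·1+5·3=17≤17, objective 31.
(u,v)=(5,1): 6·5+3·1=33≤35, 2·5+5·1=15≤17, objective 29.
(u,v)=(0,3): 6·0+3·3=9≤35, 2·0+5·3=15≤17, objective 27.
The best lattice point is (1,3), giving 31.

31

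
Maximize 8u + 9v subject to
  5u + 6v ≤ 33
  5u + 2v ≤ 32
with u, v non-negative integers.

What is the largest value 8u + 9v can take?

The continuous relaxation peaks at (6.3, 0.25) with value 52.65; rounding to a feasible lattice point costs some objective.
(u,v)=(3,3): 5·3+6·3=33≤33, 5·3+2·3=21≤32, objective 51.
(u,v)=(4,2): 5·4+6·2=32≤33, 5·4+2·2=24≤32, objective 50.
(u,v)=(5,1): 5·5+6·1=31≤33, 5·5+2·1=27≤32, objective 49.
No feasible integer point exceeds 51.

51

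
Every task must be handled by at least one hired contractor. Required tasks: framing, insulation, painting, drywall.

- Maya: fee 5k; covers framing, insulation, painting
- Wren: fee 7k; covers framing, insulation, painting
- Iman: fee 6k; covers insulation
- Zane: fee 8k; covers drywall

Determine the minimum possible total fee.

13

Choose Maya and Zane: together they cover framing, insulation, painting, drywall — every task.
Total fee: 5 + 8 = 13.
No cover costs less than 13.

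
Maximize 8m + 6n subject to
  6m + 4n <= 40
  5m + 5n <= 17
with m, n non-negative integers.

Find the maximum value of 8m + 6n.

24

The continuous relaxation peaks at (3.4, 0) with value 27.20; rounding to a feasible lattice point costs some objective.
(m,n)=(3,0): 6·3+4·0=18≤40, 5·3+5·0=15≤17, objective 24.
(m,n)=(2,1): 6·2+4·1=16≤40, 5·2+5·1=15≤17, objective 22.
(m,n)=(2,0): 6·2+4·0=12≤40, 5·2+5·0=10≤17, objective 16.
The best lattice point is (3,0), giving 24.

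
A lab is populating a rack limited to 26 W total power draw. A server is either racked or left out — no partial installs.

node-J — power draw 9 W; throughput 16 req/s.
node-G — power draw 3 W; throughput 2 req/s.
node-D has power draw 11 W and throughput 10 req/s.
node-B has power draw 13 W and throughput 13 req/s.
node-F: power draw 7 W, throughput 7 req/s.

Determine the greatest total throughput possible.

31

This is a 0-1 knapsack instance.
node-J + node-G + node-D: power draw 9 + 3 + 11 = 23 ≤ 26, throughput 16 + 2 + 10 = 28.
node-J + node-B: power draw 9 + 13 = 22 ≤ 26, throughput 16 + 13 = 29.
node-J + node-G + node-B: power draw 9 + 3 + 13 = 25 ≤ 26, throughput 16 + 2 + 13 = 31.
Best is node-J, node-G, and node-B with total throughput 31.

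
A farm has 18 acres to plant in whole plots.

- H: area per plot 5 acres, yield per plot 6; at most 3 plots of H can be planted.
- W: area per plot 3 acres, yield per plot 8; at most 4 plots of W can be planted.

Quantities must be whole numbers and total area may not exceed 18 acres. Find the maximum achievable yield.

38

Take 1×H and 4×W: area 17 ≤ 18, yield 1·6 + 4·8 = 38.
W has the best ratio (8/3) and is taken to its limit of 4; remaining capacity is filled optimally with the others.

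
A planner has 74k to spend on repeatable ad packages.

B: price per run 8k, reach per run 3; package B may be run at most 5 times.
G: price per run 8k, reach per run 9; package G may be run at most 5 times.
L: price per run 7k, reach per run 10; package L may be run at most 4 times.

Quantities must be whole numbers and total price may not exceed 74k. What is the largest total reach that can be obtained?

L has the best ratio (10/7); taking only L gives at most 4×10 = 40 (stopped by the supply cap of 4).
Mixing does better — 5×G and 4×L: price 68 ≤ 74, reach 5·9 + 4·10 = 85.

85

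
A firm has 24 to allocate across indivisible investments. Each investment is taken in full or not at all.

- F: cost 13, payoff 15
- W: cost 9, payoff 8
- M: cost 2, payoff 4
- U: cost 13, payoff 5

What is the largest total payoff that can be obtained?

27

F + W: cost 13 + 9 = 22 ≤ 24, payoff 15 + 8 = 23.
F + W + M: cost 13 + 9 + 2 = 24 ≤ 24, payoff 15 + 8 + 4 = 27.
Best is F, W, and M with total payoff 27.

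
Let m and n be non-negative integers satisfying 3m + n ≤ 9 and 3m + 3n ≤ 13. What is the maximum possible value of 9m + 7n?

Relaxing integrality, the LP optimum is 35.00 at (m,n) = (2.33, 2), which is not an integer point.
(m,n)=(2,2): 3·2+1·2=8≤9, 3·2+3·2=12≤13, objective 32.
(m,n)=(1,3): 3·1+1·3=6≤9, 3·1+3·3=12≤13, objective 30.
(m,n)=(2,1): 3·2+1·1=7≤9, 3·2+3·1=9≤13, objective 25.
The best lattice point is (2,2), giving 32.

32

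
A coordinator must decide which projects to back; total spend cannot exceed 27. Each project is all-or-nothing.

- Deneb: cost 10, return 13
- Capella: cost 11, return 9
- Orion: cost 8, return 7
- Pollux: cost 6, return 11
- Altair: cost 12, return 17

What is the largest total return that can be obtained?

Deneb + Orion + Pollux: cost 10 + 8 + 6 = 24 ≤ 27, return 13 + 7 + 11 = 31.
Deneb + Capella + Pollux: cost 10 + 11 + 6 = 27 ≤ 27, return 13 + 9 + 11 = 33.
Orion + Pollux + Altair: cost 8 + 6 + 12 = 26 ≤ 27, return 7 + 11 + 17 = 35.
Best is Orion, Pollux, and Altair with total return 35.

35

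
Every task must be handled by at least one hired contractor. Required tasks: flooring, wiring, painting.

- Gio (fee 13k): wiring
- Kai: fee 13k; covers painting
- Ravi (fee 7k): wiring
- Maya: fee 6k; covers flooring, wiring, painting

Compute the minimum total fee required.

6

Maya alone covers flooring, wiring, painting — every task.
Total fee: 6.
No cover costs less than 6.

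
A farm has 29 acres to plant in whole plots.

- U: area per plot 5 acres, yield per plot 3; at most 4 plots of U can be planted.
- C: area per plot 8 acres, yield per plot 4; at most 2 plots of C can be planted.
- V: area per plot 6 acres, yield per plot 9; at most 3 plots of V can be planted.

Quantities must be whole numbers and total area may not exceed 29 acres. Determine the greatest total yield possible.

1×C and 3×V: area 26 ≤ 29, yield 1·4 + 3·9 = 31.
2×U and 3×V: area 28 ≤ 29, yield 2·3 + 3·9 = 33.
Best is 33.

33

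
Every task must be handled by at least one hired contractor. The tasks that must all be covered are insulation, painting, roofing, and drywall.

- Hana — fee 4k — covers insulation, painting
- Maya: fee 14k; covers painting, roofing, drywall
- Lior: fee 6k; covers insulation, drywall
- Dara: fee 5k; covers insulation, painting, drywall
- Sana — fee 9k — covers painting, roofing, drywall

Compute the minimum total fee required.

13

This is an integer covering problem.
Choose Hana and Sana: together they cover insulation, painting, roofing, drywall — every task.
Total fee: 4 + 9 = 13.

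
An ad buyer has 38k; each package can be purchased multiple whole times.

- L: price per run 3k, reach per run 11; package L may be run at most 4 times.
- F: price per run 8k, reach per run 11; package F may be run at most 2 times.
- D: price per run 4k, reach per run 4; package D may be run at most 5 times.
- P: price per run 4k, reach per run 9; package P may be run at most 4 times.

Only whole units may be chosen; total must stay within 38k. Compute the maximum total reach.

91

L has the best ratio (11/3); taking only L gives at most 4×11 = 44 (stopped by the supply cap of 4).
Mixing does better — 4×L, 1×F, and 4×P: price 36 ≤ 38, reach 4·11 + 1·11 + 4·9 = 91.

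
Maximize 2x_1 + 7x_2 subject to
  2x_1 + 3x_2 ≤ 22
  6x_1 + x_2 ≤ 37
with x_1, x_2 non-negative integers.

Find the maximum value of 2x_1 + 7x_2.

49

The continuous relaxation peaks at (0, 7.33) with value 51.33; rounding to a feasible lattice point costs some objective.
(x_1,x_2)=(0,7): 2·0+3·7=21≤22, 6·0+1·7=7≤37, objective 49.
(x_1,x_2)=(1,6): 2·1+3·6=20≤22, 6·1+1·6=12≤37, objective 44.
The best lattice point is (0,7), giving 49.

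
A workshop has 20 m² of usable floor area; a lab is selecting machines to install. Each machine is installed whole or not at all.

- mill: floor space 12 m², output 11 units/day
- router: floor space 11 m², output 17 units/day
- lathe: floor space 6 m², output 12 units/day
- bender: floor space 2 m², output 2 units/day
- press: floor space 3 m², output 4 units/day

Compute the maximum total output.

router + lathe: floor space 11 + 6 = 17 ≤ 20, output 17 + 12 = 29.
router + lathe + press: floor space 11 + 6 + 3 = 20 ≤ 20, output 17 + 12 + 4 = 33.
router + lathe + bender: floor space 11 + 6 + 2 = 19 ≤ 20, output 17 + 12 + 2 = 31.
Best is router, lathe, and press with total output 33.

33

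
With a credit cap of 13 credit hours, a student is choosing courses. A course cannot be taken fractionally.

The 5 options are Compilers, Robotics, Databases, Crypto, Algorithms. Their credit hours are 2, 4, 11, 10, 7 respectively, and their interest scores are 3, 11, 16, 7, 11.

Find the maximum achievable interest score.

Compilers + Robotics + Algorithms: credit hours 2 + 4 + 7 = 13 ≤ 13, interest score 3 + 11 + 11 = 25.
Compilers + Databases: credit hours 2 + 11 = 13 ≤ 13, interest score 3 + 16 = 19.
Robotics + Algorithms: credit hours 4 + 7 = 11 ≤ 13, interest score 11 + 11 = 22.
Best is Compilers, Robotics, and Algorithms with total interest score 25.

25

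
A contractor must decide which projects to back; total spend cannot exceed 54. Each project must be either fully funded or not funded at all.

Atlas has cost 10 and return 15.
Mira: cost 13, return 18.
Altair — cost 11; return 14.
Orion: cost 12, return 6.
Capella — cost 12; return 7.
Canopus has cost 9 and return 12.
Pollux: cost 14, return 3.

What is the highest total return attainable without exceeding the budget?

Allowing fractional choices, the relaxed optimum would be about 65.4, but projects are indivisible.
Atlas + Mira + Altair + Canopus: cost 10 + 13 + 11 + 9 = 43 ≤ 54, return 15 + 18 + 14 + 12 = 59.
Atlas + Altair + Orion + Capella + Canopus: cost 10 + 11 + 12 + 12 + 9 = 54 ≤ 54, return 15 + 14 + 6 + 7 + 12 = 54.
Atlas + Mira + Altair + Capella: cost 10 + 13 + 11 + 12 = 46 ≤ 54, return 15 + 18 + 14 + 7 = 54.
Best is Atlas, Mira, Altair, and Canopus with total return 59.

59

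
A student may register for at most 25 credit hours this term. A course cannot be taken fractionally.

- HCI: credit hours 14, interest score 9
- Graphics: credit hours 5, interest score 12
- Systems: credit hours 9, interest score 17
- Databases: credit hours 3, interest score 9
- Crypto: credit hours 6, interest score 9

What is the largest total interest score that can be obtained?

Graphics + Systems + Databases + Crypto: credit hours 5 + 9 + 3 + 6 = 23 ≤ 25, interest score 12 + 17 + 9 + 9 = 47.
Graphics + Systems + Crypto: credit hours 5 + 9 + 6 = 20 ≤ 25, interest score 12 + 17 + 9 = 38.
Graphics + Systems + Databases: credit hours 5 + 9 + 3 = 17 ≤ 25, interest score 12 + 17 + 9 = 38.
Best is Graphics, Systems, Databases, and Crypto with total interest score 47.

47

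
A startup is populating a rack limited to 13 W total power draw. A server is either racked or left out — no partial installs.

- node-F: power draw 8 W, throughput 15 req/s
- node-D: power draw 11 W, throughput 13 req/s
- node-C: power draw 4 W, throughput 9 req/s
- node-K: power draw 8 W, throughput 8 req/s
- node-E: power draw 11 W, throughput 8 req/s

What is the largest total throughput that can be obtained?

24

node-F + node-C: power draw 8 + 4 = 12 ≤ 13, throughput 15 + 9 = 24.
node-C + node-K: power draw 4 + 8 = 12 ≤ 13, throughput 9 + 8 = 17.
node-F: power draw 8 ≤ 13, throughput 15.
Best is node-F and node-C with total throughput 24.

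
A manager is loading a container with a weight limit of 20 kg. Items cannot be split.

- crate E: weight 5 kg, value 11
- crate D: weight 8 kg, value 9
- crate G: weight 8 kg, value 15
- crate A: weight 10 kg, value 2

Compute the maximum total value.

Treat it as a binary knapsack problem.
Take crate E and crate G: weight 5 + 8 = 13 ≤ 20, value 11 + 15 = 26.
No other feasible combination does better.

26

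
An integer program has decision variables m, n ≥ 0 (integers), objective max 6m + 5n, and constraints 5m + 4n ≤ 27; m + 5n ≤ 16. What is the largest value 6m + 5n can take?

(m,n)=(5,0): 5·5+4·0=25≤27, 1·5+5·0=5≤16, objective 30.
(m,n)=(4,1): 5·4+4·1=24≤27, 1·4+5·1=9≤16, objective 29.
(m,n)=(3,2): 5·3+4·2=23≤27, 1·3+5·2=13≤16, objective 28.
Maximum is 30 at (m,n)=(5,0).

30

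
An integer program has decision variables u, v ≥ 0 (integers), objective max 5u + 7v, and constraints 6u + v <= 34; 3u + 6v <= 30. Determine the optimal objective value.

(u,v)=(4,3): 6·4+1·3=27≤34, 3·4+6·3=30≤30, objective 41.
(u,v)=(5,2): 6·5+1·2=32≤34, 3·5+6·2=27≤30, objective 39.
Maximum is 41 at (u,v)=(4,3).

41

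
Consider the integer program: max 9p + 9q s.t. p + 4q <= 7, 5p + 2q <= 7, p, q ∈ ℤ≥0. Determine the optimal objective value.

(p,q)=(1,1): 1·1+4·1=5≤7, 5·1+2·1=7≤7, objective 18.
(p,q)=(0,1): 1·0+4·1=4≤7, 5·0+2·1=2≤7, objective 9.
(p,q)=(1,0): 1·1+4·0=1≤7, 5·1+2·0=5≤7, objective 9.
The best lattice point is (1,1), giving 18.

18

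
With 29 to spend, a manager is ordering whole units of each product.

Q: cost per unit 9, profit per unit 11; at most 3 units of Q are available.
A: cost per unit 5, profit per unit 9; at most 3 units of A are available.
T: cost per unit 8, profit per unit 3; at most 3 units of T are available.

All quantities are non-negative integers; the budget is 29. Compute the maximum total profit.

1×Q and 3×A: cost 24 ≤ 29, profit 1·11 + 3·9 = 38.
2×Q and 2×A: cost 28 ≤ 29, profit 2·11 + 2·9 = 40.
Best is 40.

40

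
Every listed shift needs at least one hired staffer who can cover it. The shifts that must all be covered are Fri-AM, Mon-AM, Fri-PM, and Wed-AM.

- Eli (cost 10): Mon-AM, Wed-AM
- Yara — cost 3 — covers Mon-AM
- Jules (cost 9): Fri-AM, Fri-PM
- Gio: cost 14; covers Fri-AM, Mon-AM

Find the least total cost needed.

This is an integer covering problem.
Choose Eli and Jules: together they cover Fri-AM, Mon-AM, Fri-PM, Wed-AM — every shift.
Total cost: 10 + 9 = 19.

19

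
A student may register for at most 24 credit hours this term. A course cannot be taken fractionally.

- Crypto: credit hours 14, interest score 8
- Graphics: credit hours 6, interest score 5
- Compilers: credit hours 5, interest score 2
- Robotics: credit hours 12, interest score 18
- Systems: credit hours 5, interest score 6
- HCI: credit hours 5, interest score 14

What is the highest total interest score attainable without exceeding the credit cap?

38

This is a 0-1 knapsack instance.
Robotics + Systems + HCI: credit hours 12 + 5 + 5 = 22 ≤ 24, interest score 18 + 6 + 14 = 38.
Graphics + Robotics + HCI: credit hours 6 + 12 + 5 = 23 ≤ 24, interest score 5 + 18 + 14 = 37.
Best is Robotics, Systems, and HCI with total interest score 38.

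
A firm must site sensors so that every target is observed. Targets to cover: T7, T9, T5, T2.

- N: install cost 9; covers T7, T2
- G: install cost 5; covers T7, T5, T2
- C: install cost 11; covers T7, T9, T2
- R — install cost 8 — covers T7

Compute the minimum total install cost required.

16

Choose G and C: together they cover T7, T9, T5, T2 — every target.
Total install cost: 5 + 11 = 16.
No cover costs less than 16.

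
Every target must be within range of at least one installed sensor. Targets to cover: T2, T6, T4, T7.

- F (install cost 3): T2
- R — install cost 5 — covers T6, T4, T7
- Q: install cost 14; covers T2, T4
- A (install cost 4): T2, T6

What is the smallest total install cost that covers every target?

This is an integer covering problem.
Choose F and R: together they cover T2, T6, T4, T7 — every target.
Total install cost: 3 + 5 = 8.

8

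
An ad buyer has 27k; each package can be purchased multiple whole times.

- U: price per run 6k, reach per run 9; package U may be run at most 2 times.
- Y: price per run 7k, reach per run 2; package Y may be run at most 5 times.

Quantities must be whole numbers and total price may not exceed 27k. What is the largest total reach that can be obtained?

22

2×U and 2×Y: price 26 ≤ 27, reach 2·9 + 2·2 = 22.
2×U and 1×Y: price 19 ≤ 27, reach 2·9 + 1·2 = 20.
Best is 22.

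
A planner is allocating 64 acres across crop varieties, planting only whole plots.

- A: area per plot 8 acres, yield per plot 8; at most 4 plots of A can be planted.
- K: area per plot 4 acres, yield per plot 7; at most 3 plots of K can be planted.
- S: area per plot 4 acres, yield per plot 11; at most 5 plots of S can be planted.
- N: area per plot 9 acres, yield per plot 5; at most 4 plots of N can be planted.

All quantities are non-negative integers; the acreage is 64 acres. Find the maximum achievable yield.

108

S has the best ratio (11/4); taking only S gives at most 5×11 = 55 (stopped by the supply cap of 5).
Mixing does better — 4×A, 3×K, and 5×S: area 64 ≤ 64, yield 4·8 + 3·7 + 5·11 = 108.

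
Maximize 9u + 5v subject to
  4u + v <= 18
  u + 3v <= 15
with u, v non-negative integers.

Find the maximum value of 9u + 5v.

The continuous relaxation peaks at (3.55, 3.82) with value 51.00; rounding to a feasible lattice point costs some objective.
(u,v)=(3,4): 4·3+1·4=16≤18, 1·3+3·4=15≤15, objective 47.
(u,v)=(4,2): 4·4+1·2=18≤18, 1·4+3·2=10≤15, objective 46.
(u,v)=(3,3): 4·3+1·3=15≤18, 1·3+3·3=12≤15, objective 42.
(u,v)=(2,4): 4·2+1·4=12≤18, 1·2+3·4=14≤15, objective 38.
The best lattice point is (3,4), giving 47.

47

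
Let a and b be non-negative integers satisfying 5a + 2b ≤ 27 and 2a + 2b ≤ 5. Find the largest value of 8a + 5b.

16

The continuous relaxation peaks at (2.5, 0) with value 20.00; rounding to a feasible lattice point costs some objective.
(a,b)=(2,0): 5·2+2·0=10≤27, 2·2+2·0=4≤5, objective 16.
(a,b)=(1,1): 5·1+2·1=7≤27, 2·1+2·1=4≤5, objective 13.
(a,b)=(1,0): 5·1+2·0=5≤27, 2·1+2·0=2≤5, objective 8.
The best lattice point is (2,0), giving 16.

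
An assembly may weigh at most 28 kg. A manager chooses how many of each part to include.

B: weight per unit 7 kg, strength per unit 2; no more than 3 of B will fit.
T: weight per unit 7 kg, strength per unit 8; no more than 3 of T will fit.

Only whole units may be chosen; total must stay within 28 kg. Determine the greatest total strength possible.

26

This is a bounded integer knapsack.
1×B and 3×T: weight 28 ≤ 28, strength 1·2 + 3·8 = 26.
3×T: weight 21 ≤ 28, strength 3·8 = 24.
Best is 26.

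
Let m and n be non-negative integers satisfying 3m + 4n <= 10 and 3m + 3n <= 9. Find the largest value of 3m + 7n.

(m,n)=(0,2): 3·0+4·2=8≤10, 3·0+3·2=6≤9, objective 14.
(m,n)=(1,1): 3·1+4·1=7≤10, 3·1+3·1=6≤9, objective 10.
(m,n)=(0,1): 3·0+4·1=4≤10, 3·0+3·1=3≤9, objective 7.
No feasible integer point exceeds 14.

14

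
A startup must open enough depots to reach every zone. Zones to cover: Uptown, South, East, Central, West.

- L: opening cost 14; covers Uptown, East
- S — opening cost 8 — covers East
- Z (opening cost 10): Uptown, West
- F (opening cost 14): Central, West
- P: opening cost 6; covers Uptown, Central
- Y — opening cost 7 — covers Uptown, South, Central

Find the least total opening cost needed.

This is an integer covering problem.
Choose S, Z, and Y: together they cover Uptown, South, East, Central, West — every zone.
Total opening cost: 8 + 10 + 7 = 25.
No cover costs less than 25.

25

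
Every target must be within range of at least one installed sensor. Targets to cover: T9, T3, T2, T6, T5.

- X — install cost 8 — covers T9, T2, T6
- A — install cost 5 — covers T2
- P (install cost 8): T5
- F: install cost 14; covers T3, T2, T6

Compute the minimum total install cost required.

30

This is an integer covering problem.
Choose X, P, and F: together they cover T9, T3, T2, T6, T5 — every target.
Total install cost: 8 + 8 + 14 = 30.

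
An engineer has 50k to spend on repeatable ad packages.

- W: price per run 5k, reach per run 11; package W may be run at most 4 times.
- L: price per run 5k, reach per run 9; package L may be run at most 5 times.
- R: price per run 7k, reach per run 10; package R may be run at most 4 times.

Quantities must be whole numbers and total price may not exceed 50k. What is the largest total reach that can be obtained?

91

W has the best ratio (11/5); taking only W gives at most 4×11 = 44 (stopped by the supply cap of 4).
Mixing does better — 4×W, 3×L, and 2×R: price 49 ≤ 50, reach 4·11 + 3·9 + 2·10 = 91.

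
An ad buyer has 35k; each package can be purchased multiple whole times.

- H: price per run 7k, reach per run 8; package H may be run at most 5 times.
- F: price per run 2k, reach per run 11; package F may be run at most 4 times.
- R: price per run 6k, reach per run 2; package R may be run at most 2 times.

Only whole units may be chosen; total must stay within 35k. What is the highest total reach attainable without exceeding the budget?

70

F has the best ratio (11/2); taking only F gives at most 4×11 = 44 (stopped by the supply cap of 4).
Mixing does better — 3×H, 4×F, and 1×R: price 35 ≤ 35, reach 3·8 + 4·11 + 1·2 = 70.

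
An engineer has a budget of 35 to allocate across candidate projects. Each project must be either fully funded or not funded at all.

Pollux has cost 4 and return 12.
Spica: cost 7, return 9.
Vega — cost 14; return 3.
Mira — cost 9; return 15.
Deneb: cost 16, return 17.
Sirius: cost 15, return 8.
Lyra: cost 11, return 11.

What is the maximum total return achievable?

Allowing fractional choices, the relaxed optimum would be about 51.9, but projects are indivisible.
Pollux + Spica + Mira + Sirius: cost 4 + 7 + 9 + 15 = 35 ≤ 35, return 12 + 9 + 15 + 8 = 44.
Pollux + Spica + Mira + Lyra: cost 4 + 7 + 9 + 11 = 31 ≤ 35, return 12 + 9 + 15 + 11 = 47.
Pollux + Mira + Deneb: cost 4 + 9 + 16 = 29 ≤ 35, return 12 + 15 + 17 = 44.
Best is Pollux, Spica, Mira, and Lyra with total return 47.

47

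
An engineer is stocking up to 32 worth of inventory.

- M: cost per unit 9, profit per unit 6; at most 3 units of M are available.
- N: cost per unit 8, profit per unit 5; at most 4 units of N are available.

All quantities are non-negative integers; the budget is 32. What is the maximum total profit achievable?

M has the best ratio (6/9); taking only M gives at most 3×6 = 18 (stopped by the cost limit).
Mixing does better — 4×N: cost 32 ≤ 32, profit 4·5 = 20.

20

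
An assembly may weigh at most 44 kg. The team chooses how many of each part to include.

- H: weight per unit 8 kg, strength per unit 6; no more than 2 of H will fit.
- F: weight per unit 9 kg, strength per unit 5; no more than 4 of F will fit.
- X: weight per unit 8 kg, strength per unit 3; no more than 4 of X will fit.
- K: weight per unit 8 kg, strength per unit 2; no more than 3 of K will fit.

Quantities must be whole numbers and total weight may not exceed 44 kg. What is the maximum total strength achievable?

27

H has the best ratio (6/8); taking only H gives at most 2×6 = 12 (stopped by the supply cap of 2).
Mixing does better — 2×H and 3×F: weight 43 ≤ 44, strength 2·6 + 3·5 = 27.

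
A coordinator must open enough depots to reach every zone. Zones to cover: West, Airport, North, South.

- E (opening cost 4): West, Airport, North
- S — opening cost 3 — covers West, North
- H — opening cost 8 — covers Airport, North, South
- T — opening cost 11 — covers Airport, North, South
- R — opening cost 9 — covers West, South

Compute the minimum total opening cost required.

11

The greedy cost-per-new-zone heuristic would pick E and H for 12, but a cheaper cover exists.
Choose S and H: together they cover West, Airport, North, South — every zone.
Total opening cost: 3 + 8 = 11.
No cover costs less than 11.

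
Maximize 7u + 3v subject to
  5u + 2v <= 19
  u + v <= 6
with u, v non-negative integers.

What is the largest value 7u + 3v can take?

27

(u,v)=(3,2) is feasible, giving 27.
(u,v)=(2,4) is feasible, giving 26.
(u,v)=(3,1) is feasible, giving 24.
No feasible integer point exceeds 27.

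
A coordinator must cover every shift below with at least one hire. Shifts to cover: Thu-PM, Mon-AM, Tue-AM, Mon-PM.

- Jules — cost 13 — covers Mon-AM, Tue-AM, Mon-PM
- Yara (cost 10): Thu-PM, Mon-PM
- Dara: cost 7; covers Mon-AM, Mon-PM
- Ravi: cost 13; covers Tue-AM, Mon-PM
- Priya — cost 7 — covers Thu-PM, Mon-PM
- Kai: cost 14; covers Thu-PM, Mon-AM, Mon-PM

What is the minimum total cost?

Choose Jules and Priya: together they cover Thu-PM, Mon-AM, Tue-AM, Mon-PM — every shift.
Total cost: 13 + 7 = 20.

20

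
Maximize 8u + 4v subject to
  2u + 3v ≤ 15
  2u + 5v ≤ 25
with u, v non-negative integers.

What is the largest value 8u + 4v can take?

Relaxing integrality, the LP optimum is 60.00 at (u,v) = (7.5, 0), which is not an integer point.
(u,v)=(7,0) is feasible, giving 56.
(u,v)=(6,1) is feasible, giving 52.
(u,v)=(6,0) is feasible, giving 48.
Maximum is 56 at (u,v)=(7,0).

56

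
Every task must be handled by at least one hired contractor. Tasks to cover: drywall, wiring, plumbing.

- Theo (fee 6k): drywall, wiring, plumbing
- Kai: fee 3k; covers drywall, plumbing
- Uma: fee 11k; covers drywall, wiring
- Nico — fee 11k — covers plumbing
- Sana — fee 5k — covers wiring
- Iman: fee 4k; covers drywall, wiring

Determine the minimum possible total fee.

The greedy cost-per-new-task heuristic would pick Kai and Iman for 7, but a cheaper cover exists.
Theo alone covers drywall, wiring, plumbing — every task.
Total fee: 6.
No cover costs less than 6.

6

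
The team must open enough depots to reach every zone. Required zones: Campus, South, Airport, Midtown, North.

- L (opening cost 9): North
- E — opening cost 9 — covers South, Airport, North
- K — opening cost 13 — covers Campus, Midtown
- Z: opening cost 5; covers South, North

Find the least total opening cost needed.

The greedy cost-per-new-zone heuristic would pick Z, K, and E for 27, but a cheaper cover exists.
Choose E and K: together they cover Campus, South, Airport, Midtown, North — every zone.
Total opening cost: 9 + 13 = 22.
No cover costs less than 22.

22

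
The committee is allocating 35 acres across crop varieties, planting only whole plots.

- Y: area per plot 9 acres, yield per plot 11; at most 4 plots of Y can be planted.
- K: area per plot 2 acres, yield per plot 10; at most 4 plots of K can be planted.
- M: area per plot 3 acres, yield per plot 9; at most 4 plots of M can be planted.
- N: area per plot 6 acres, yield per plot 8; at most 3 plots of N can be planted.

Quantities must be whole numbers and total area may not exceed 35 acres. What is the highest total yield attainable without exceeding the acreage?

Take 1×Y, 4×K, 4×M, and 1×N: area 35 ≤ 35, yield 1·11 + 4·10 + 4·9 + 1·8 = 95.
K has the best ratio (10/2) and is taken to its limit of 4; remaining capacity is filled optimally with the others.

95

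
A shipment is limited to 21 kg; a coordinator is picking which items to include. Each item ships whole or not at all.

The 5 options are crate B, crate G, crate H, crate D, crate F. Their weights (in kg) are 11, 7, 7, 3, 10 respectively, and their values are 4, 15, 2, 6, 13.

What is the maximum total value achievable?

34

crate G + crate D + crate F: weight 7 + 3 + 10 = 20 ≤ 21, value 15 + 6 + 13 = 34.
crate G + crate F: weight 7 + 10 = 17 ≤ 21, value 15 + 13 = 28.
crate B + crate G + crate D: weight 11 + 7 + 3 = 21 ≤ 21, value 4 + 15 + 6 = 25.
Best is crate G, crate D, and crate F with total value 34.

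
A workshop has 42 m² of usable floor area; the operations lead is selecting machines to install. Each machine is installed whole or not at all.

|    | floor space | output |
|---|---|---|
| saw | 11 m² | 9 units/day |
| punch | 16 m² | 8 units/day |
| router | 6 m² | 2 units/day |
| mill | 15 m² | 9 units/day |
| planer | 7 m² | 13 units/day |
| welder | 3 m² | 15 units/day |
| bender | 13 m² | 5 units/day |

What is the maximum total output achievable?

48

This is an integer program with binary decision variables.
Allowing fractional choices, the relaxed optimum would be about 49.0, but machines are indivisible.
saw + mill + planer + welder: floor space 11 + 15 + 7 + 3 = 36 ≤ 42, output 9 + 9 + 13 + 15 = 46.
saw + router + mill + planer + welder: floor space 11 + 6 + 15 + 7 + 3 = 42 ≤ 42, output 9 + 2 + 9 + 13 + 15 = 48.
saw + punch + planer + welder: floor space 11 + 16 + 7 + 3 = 37 ≤ 42, output 9 + 8 + 13 + 15 = 45.
Best is saw, router, mill, planer, and welder with total output 48.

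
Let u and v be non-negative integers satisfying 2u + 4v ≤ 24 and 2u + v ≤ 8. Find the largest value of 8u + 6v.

40

(u,v)=(2,4) is feasible, giving 40.
(u,v)=(1,5) is feasible, giving 38.
Maximum is 40 at (u,v)=(2,4).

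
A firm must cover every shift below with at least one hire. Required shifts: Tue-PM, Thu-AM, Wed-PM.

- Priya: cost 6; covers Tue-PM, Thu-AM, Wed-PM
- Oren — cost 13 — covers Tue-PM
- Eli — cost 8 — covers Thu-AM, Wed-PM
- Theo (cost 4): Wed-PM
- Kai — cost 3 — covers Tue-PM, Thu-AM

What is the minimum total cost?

This is an integer covering problem.
The greedy cost-per-new-shift heuristic would pick Kai and Theo for 7, but a cheaper cover exists.
Priya alone covers Tue-PM, Thu-AM, Wed-PM — every shift.
Total cost: 6.
No cover costs less than 6.

6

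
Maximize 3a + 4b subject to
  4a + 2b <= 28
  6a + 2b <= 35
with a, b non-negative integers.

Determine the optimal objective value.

56

(a,b)=(0,14): 4·0+2·14=28≤28, 6·0+2·14=28≤35, objective 56.
(a,b)=(0,13): 4·0+2·13=26≤28, 6·0+2·13=26≤35, objective 52.
The best lattice point is (0,14), giving 56.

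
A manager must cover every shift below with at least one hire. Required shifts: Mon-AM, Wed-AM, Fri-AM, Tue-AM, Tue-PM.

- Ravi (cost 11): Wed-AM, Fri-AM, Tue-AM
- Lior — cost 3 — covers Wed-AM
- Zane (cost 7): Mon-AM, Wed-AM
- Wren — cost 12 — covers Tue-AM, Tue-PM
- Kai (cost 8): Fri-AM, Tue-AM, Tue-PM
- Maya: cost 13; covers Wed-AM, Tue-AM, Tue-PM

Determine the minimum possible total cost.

This is a weighted set-cover instance.
Choose Zane and Kai: together they cover Mon-AM, Wed-AM, Fri-AM, Tue-AM, Tue-PM — every shift.
Total cost: 7 + 8 = 15.

15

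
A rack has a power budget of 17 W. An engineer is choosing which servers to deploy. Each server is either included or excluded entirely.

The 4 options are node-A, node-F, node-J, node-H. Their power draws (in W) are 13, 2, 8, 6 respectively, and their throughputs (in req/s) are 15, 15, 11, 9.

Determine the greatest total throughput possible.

35

Take node-F, node-J, and node-H: power draw 2 + 8 + 6 = 16 ≤ 17, throughput 15 + 11 + 9 = 35.
No other feasible combination does better.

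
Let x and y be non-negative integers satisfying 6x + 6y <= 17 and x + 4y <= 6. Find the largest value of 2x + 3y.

(x,y)=(1,1): 6·1+6·1=12≤17, 1·1+4·1=5≤6, objective 5.
(x,y)=(2,0): 6·2+6·0=12≤17, 1·2+4·0=2≤6, objective 4.
(x,y)=(0,1): 6·0+6·1=6≤17, 1·0+4·1=4≤6, objective 3.
Maximum is 5 at (x,y)=(1,1).

5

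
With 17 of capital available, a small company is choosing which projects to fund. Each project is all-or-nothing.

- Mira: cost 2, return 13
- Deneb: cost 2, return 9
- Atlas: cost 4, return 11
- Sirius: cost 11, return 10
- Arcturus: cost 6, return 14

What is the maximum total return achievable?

47

Mira + Atlas + Arcturus: cost 2 + 4 + 6 = 12 ≤ 17, return 13 + 11 + 14 = 38.
Mira + Deneb + Atlas + Arcturus: cost 2 + 2 + 4 + 6 = 14 ≤ 17, return 13 + 9 + 11 + 14 = 47.
Mira + Deneb + Arcturus: cost 2 + 2 + 6 = 10 ≤ 17, return 13 + 9 + 14 = 36.
Best is Mira, Deneb, Atlas, and Arcturus with total return 47.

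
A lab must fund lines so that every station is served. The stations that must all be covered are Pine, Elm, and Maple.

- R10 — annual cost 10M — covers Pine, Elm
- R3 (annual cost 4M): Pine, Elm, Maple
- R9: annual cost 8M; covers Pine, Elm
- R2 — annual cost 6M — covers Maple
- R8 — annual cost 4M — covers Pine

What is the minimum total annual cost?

4

R3 alone covers Pine, Elm, Maple — every station.
Total annual cost: 4.
No cover costs less than 4.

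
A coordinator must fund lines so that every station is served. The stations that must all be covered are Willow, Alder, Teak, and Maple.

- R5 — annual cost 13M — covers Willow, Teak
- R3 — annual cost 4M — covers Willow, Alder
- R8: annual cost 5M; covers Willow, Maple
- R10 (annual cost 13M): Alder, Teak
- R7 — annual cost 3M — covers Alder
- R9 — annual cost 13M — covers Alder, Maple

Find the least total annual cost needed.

18

This is a weighted set-cover instance.
The greedy cost-per-new-station heuristic would pick R3, R8, and R5 for 22, but a cheaper cover exists.
Choose R8 and R10: together they cover Willow, Alder, Teak, Maple — every station.
Total annual cost: 5 + 13 = 18.
No cover costs less than 18.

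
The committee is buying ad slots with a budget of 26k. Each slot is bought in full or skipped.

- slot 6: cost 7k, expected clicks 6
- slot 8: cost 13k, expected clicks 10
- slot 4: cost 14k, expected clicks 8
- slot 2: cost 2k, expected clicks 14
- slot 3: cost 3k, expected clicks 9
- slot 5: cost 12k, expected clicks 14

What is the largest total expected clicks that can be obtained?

Treat it as a binary knapsack problem.
Allowing fractional choices, the relaxed optimum would be about 44.5, but ad slots are indivisible.
slot 6 + slot 2 + slot 3 + slot 5: cost 7 + 2 + 3 + 12 = 24 ≤ 26, expected clicks 6 + 14 + 9 + 14 = 43.
slot 6 + slot 8 + slot 2 + slot 3: cost 7 + 13 + 2 + 3 = 25 ≤ 26, expected clicks 6 + 10 + 14 + 9 = 39.
Best is slot 6, slot 2, slot 3, and slot 5 with total expected clicks 43.

43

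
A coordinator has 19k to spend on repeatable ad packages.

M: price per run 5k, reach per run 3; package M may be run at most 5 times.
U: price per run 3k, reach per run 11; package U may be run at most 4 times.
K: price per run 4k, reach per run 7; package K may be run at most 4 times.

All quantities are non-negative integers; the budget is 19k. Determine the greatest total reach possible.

Take 4×U and 1×K: price 16 ≤ 19, reach 4·11 + 1·7 = 51.
U has the best ratio (11/3) and is taken to its limit of 4; remaining capacity is filled optimally with the others.

51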